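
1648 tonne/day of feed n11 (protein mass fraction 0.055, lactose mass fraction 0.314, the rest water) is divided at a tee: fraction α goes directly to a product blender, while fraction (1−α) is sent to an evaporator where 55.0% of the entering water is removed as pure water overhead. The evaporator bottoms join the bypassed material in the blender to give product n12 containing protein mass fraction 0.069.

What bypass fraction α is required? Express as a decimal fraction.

0.415

All 1648×0.055 = 90.64 tonne/day of protein reaches n12, so n12 = 90.64/0.069 = 1313.6 tonne/day and vapour = 334.38 tonne/day.
The evaporator receives (1−α)·1648 of feed at 0.631 water and removes 0.550 of that water:
0.550×0.631×(1−α)×1648 = 334.38
(1−α) = 334.38/571.94 = 0.5846;  α = 0.4154.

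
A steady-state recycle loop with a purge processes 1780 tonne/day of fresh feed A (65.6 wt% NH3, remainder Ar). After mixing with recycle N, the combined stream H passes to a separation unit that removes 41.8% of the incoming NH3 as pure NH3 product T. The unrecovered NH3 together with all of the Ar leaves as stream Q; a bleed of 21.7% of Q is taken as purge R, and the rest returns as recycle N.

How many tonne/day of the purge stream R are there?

883.3 tonne/day

Ar enters only via A and leaves only via the purge: 1780×0.344 = 0.217×(Ar in Q), and the separation unit passes all Ar, so Ar in H = Ar in Q = 2821.8 tonne/day.
NH3 in H: m_A = 1780×0.656 + (1−0.217)·(1−0.418)·m_A, so m_A = 1167.7/0.5443 = 2145.3 tonne/day.
Q = (1−0.418)×2145.3 + 2821.8 = 4070.3 tonne/day.
Purge R = 0.217×4070.3 = 883.26 tonne/day.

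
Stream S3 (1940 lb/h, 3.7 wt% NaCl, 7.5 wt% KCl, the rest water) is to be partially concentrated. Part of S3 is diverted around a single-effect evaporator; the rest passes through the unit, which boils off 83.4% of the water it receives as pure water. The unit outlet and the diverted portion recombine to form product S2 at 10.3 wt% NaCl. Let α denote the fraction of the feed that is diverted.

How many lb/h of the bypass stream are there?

All 1940×0.037 = 71.78 lb/h of NaCl reaches S2, so S2 = 71.78/0.103 = 696.89 lb/h and vapour = 1243.1 lb/h.
The evaporator receives (1−α)·1940 of feed at 0.888 water and removes 0.834 of that water:
0.834×0.888×(1−α)×1940 = 1243.1
(1−α) = 1243.1/1436.7 = 0.8652;  α = 0.1348.
Bypass flow = 0.1348×1940 = 261.47 lb/h.

261.5 lb/h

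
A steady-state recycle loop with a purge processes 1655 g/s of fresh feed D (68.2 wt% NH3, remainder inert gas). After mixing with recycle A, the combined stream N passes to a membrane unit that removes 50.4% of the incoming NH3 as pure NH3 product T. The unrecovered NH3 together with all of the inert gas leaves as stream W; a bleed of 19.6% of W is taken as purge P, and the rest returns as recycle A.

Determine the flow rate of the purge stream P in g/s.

inert gas enters only via D and leaves only via the purge: 1655×0.318 = 0.196×(inert gas in W), and the membrane unit passes all inert gas, so inert gas in N = inert gas in W = 2685.2 g/s.
NH3 in N: m_A = 1655×0.682 + (1−0.196)·(1−0.504)·m_A, so m_A = 1128.7/0.6012 = 1877.4 g/s.
W = (1−0.504)×1877.4 + 2685.2 = 3616.3 g/s.
Purge P = 0.196×3616.3 = 708.8 g/s.

708.8 g/s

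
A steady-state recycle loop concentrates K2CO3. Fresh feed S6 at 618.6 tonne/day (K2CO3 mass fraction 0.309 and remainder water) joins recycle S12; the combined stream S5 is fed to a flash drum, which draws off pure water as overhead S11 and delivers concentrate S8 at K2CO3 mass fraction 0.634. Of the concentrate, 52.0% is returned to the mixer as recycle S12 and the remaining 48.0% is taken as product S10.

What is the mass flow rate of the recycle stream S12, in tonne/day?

326.6 tonne/day

Overall K2CO3 balance (none leaves overhead): K2CO3 in fresh feed = K2CO3 in product, i.e. 618.6×0.309 = (1−0.520)·S8·0.634.
S8 = 191.15/(0.634×0.480) = 628.11 tonne/day.
Recycle S12 = 0.520×628.11 = 326.62 tonne/day.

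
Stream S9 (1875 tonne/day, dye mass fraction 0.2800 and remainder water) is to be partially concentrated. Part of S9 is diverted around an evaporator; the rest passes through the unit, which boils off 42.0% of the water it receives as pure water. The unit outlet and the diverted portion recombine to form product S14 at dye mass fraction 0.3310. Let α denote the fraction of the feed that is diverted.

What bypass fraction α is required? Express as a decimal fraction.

0.490

All 1875×0.280 = 525 tonne/day of dye reaches S14, so S14 = 525/0.331 = 1586.1 tonne/day and vapour = 288.9 tonne/day.
The evaporator receives (1−α)·1875 of feed at 0.720 water and removes 0.420 of that water:
0.420×0.720×(1−α)×1875 = 288.9
(1−α) = 288.9/567 = 0.5095;  α = 0.4905.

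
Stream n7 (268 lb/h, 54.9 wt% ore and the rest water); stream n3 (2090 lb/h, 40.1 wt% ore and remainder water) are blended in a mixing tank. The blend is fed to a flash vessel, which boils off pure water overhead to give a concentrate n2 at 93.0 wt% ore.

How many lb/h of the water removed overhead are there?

1299 lb/h

ore entering = 268×0.549 + 2090×0.401 = 985.22 lb/h.
All ore reports to n2, so n2 = 985.22/0.930 = 1059.4 lb/h.
Total feed = 2358 lb/h; overhead = 2358 − 1059.4 = 1298.6 lb/h.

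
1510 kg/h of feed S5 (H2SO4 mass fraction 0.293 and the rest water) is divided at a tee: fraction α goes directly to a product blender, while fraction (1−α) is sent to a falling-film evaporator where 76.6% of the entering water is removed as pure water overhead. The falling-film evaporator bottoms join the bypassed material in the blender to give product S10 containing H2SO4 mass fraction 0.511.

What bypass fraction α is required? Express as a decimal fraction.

All 1510×0.293 = 442.43 kg/h of H2SO4 reaches S10, so S10 = 442.43/0.511 = 865.81 kg/h and vapour = 644.19 kg/h.
The evaporator receives (1−α)·1510 of feed at 0.707 water and removes 0.766 of that water:
0.766×0.707×(1−α)×1510 = 644.19
(1−α) = 644.19/817.76 = 0.7877;  α = 0.2123.

0.212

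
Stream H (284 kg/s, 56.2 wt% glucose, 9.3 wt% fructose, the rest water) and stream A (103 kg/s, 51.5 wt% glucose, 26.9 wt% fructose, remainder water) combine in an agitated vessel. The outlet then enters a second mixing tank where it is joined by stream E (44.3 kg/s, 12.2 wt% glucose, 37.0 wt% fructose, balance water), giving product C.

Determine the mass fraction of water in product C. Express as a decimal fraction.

0.331

Overall, product flow = 431.3 kg/s.
water in = 284×0.345 + 103×0.216 + 44.3×0.508 = 142.73 kg/s.
water fraction in C = 0.331.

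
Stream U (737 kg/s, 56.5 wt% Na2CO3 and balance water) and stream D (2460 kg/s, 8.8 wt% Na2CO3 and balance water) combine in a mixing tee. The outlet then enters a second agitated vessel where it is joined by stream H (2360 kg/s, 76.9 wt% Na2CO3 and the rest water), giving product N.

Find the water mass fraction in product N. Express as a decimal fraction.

0.560

Overall, product flow = 5557 kg/s.
water in = 737×0.435 + 2460×0.912 + 2360×0.231 = 3109.3 kg/s.
water fraction in N = 0.560.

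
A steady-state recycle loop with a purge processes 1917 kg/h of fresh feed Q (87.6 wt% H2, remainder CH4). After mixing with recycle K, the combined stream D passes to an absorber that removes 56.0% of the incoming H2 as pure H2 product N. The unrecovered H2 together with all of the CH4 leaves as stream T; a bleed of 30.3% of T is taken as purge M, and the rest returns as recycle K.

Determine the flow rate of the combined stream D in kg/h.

3207 kg/h

CH4 enters only via Q and leaves only via the purge: 1917×0.124 = 0.303×(CH4 in T), and the absorber passes all CH4, so CH4 in D = CH4 in T = 784.51 kg/h.
H2 in D: m_A = 1917×0.876 + (1−0.303)·(1−0.560)·m_A, so m_A = 1679.3/0.6933 = 2422.1 kg/h.
D = 2422.1 + 784.51 = 3206.6 kg/h.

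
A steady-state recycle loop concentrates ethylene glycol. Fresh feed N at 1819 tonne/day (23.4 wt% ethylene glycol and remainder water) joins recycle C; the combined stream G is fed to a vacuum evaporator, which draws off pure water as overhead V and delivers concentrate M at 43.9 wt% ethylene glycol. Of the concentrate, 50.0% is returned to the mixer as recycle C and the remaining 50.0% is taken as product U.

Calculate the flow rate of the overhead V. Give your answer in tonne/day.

849.4 tonne/day

Overall ethylene glycol balance (none leaves overhead): ethylene glycol in fresh feed = ethylene glycol in product, i.e. 1819×0.234 = (1−0.500)·M·0.439.
M = 425.65/(0.439×0.500) = 1939.2 tonne/day.
Recycle C = 0.500×1939.2 = 969.58 tonne/day.
Combined feed G = 1819 + 969.58 = 2788.6 tonne/day.
Overhead V = G − M = 2788.6 − 1939.2 = 849.42 tonne/day.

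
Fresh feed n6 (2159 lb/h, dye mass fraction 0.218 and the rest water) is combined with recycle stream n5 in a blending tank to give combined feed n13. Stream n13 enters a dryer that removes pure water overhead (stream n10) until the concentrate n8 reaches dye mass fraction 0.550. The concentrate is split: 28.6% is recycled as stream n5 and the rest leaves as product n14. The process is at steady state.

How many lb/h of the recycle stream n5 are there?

Overall dye balance (none leaves overhead): dye in fresh feed = dye in product, i.e. 2159×0.218 = (1−0.286)·n8·0.550.
n8 = 470.66/(0.550×0.714) = 1198.5 lb/h.
Recycle n5 = 0.286×1198.5 = 342.78 lb/h.

342.8 lb/h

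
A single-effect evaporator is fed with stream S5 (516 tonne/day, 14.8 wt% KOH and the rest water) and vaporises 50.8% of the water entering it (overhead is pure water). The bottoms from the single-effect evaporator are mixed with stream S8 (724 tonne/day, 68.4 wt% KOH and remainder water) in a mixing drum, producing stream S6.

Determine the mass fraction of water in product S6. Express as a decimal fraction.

0.438

Vapour removed = 0.508×0.852×516 = 223.33 tonne/day; concentrate = 292.67 tonne/day.
water reaching the mixer = 216.3 (from concentrate) + 724×0.316 = 445.08 tonne/day.
Product flow = 292.67 + 724 = 1016.7 tonne/day; water fraction = 0.438.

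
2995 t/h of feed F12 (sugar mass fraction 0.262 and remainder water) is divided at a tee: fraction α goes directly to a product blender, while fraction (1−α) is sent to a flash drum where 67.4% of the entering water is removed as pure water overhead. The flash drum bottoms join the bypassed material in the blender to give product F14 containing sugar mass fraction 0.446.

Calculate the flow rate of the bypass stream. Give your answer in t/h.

All 2995×0.262 = 784.69 t/h of sugar reaches F14, so F14 = 784.69/0.446 = 1759.4 t/h and vapour = 1235.6 t/h.
The evaporator receives (1−α)·2995 of feed at 0.738 water and removes 0.674 of that water:
0.674×0.738×(1−α)×2995 = 1235.6
(1−α) = 1235.6/1489.7 = 0.8294;  α = 0.1706.
Bypass flow = 0.1706×2995 = 510.93 t/h.

510.9 t/h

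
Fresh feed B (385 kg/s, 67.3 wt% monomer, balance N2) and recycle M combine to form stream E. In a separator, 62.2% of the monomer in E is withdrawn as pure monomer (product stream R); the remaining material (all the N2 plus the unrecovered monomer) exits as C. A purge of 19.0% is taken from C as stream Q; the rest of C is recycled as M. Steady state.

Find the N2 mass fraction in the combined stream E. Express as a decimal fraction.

0.640

N2 enters only via B and leaves only via the purge: 385×0.327 = 0.190×(N2 in C), and the separator passes all N2, so N2 in E = N2 in C = 662.61 kg/s.
monomer in E: m_A = 385×0.673 + (1−0.190)·(1−0.622)·m_A, so m_A = 259.11/0.6938 = 373.45 kg/s.
E = 373.45 + 662.61 = 1036.1 kg/s.
N2 fraction in E = 662.61/1036.1 = 0.640.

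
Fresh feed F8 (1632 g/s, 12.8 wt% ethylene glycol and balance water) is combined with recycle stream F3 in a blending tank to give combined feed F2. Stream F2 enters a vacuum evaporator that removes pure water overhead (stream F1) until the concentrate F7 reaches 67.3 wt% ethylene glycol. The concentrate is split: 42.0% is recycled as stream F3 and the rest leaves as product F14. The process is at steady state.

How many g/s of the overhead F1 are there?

1322 g/s

Overall ethylene glycol balance (none leaves overhead): ethylene glycol in fresh feed = ethylene glycol in product, i.e. 1632×0.128 = (1−0.420)·F7·0.673.
F7 = 208.9/(0.673×0.580) = 535.16 g/s.
Recycle F3 = 0.420×535.16 = 224.77 g/s.
Combined feed F2 = 1632 + 224.77 = 1856.8 g/s.
Overhead F1 = F2 − F7 = 1856.8 − 535.16 = 1321.6 g/s.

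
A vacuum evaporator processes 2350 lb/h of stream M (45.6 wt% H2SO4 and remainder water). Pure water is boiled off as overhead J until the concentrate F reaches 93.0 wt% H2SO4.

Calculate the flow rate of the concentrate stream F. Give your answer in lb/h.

1152 lb/h

H2SO4 is conserved: 2350×0.456 = 1071.6 lb/h all reports to the concentrate.
Concentrate = 1071.6/(target fraction) = 1152.3 lb/h.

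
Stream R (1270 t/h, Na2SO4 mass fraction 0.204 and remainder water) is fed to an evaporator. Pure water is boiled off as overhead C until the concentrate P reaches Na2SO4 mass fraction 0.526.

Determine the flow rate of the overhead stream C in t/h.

777.5 t/h

Na2SO4 is conserved: 1270×0.204 = 259.08 t/h all reports to the concentrate.
Concentrate = 259.08/(target fraction) = 492.55 t/h.
Overhead = 1270 − 492.55 = 777.45 t/h.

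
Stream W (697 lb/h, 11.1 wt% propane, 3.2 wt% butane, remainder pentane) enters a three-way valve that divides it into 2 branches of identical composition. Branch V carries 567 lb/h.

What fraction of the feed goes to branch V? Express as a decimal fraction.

Fraction to V = 567/697 = 0.8135.

0.813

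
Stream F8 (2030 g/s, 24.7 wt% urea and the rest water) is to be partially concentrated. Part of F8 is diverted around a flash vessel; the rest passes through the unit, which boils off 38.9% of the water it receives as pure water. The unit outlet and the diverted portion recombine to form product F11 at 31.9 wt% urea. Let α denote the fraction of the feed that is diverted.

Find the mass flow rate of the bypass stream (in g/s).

All 2030×0.247 = 501.41 g/s of urea reaches F11, so F11 = 501.41/0.319 = 1571.8 g/s and vapour = 458.18 g/s.
The evaporator receives (1−α)·2030 of feed at 0.753 water and removes 0.389 of that water:
0.389×0.753×(1−α)×2030 = 458.18
(1−α) = 458.18/594.62 = 0.7705;  α = 0.2295.
Bypass flow = 0.2295×2030 = 465.8 g/s.

465.8 g/s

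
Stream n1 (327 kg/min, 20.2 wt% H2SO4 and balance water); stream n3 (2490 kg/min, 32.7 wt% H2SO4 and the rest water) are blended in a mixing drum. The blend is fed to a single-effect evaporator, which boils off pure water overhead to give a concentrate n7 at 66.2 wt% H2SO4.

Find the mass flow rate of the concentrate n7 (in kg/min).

1330 kg/min

H2SO4 entering = 327×0.202 + 2490×0.327 = 880.28 kg/min.
All H2SO4 reports to n7, so n7 = 880.28/0.662 = 1329.7 kg/min.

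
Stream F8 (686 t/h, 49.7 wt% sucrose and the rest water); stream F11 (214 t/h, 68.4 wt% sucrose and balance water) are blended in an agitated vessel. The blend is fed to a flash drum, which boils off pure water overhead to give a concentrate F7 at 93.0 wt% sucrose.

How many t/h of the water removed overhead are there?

376 t/h

sucrose entering = 686×0.497 + 214×0.684 = 487.32 t/h.
All sucrose reports to F7, so F7 = 487.32/0.930 = 524 t/h.
Total feed = 900 t/h; overhead = 900 − 524 = 376 t/h.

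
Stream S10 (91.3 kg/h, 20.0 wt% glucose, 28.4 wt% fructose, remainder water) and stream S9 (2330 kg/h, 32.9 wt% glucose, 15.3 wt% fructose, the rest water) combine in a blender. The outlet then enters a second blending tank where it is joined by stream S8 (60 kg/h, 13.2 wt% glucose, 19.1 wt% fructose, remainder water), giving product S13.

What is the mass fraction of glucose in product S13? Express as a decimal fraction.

Overall, product flow = 2481.3 kg/h.
glucose in = 91.3×0.200 + 2330×0.329 + 60×0.132 = 792.75 kg/h.
glucose fraction in S13 = 0.3195.

0.3195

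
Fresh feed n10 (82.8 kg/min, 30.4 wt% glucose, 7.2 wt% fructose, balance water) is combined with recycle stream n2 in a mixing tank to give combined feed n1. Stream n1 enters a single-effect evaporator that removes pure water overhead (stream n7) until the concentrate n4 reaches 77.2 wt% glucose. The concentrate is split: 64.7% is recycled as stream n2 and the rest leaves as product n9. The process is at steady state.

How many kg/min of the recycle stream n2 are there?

Overall glucose balance (none leaves overhead): glucose in fresh feed = glucose in product, i.e. 82.8×0.304 = (1−0.647)·n4·0.772.
n4 = 25.171/(0.772×0.353) = 92.366 kg/min.
Recycle n2 = 0.647×92.366 = 59.761 kg/min.

59.76 kg/min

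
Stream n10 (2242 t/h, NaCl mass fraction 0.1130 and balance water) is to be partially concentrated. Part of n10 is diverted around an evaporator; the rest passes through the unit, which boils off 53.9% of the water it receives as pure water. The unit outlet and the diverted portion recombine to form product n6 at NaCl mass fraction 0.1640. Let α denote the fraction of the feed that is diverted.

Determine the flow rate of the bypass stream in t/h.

All 2242×0.113 = 253.35 t/h of NaCl reaches n6, so n6 = 253.35/0.164 = 1544.8 t/h and vapour = 697.21 t/h.
The evaporator receives (1−α)·2242 of feed at 0.887 water and removes 0.539 of that water:
0.539×0.887×(1−α)×2242 = 697.21
(1−α) = 697.21/1071.9 = 0.6505;  α = 0.3495.
Bypass flow = 0.3495×2242 = 783.69 t/h.

783.7 t/h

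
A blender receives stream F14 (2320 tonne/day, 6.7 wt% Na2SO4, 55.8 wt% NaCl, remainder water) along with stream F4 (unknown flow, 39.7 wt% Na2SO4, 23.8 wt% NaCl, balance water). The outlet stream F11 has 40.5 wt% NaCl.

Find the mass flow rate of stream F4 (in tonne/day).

2126 tonne/day

Let F4 be the unknown flow. Total out = 2320 + F4.
NaCl balance: 1294.6 + 0.238·F4 = 0.405·(2320 + F4)
(0.238 − 0.405)·F4 = 0.405×2320 − 1294.6 = -354.96
F4 = -354.96 / -0.167 = 2125.5 tonne/day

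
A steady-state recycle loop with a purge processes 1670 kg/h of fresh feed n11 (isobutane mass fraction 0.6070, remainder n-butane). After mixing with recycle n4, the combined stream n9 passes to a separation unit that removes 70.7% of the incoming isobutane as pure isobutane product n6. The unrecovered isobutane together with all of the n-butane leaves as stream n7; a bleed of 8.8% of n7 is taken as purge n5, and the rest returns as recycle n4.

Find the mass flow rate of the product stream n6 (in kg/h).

978 kg/h

isobutane in n9: m_A = 1670×0.607 + (1−0.088)·(1−0.707)·m_A, so m_A = 1013.7/0.7328 = 1383.3 kg/h.
Product n6 = 0.707×1383.3 = 978.02 kg/h.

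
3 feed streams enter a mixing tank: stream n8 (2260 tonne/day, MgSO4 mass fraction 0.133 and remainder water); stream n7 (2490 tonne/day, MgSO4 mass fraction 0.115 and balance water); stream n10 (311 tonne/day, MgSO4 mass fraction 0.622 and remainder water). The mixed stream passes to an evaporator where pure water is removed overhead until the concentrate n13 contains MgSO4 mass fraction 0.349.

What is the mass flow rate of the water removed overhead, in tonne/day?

MgSO4 entering = 2260×0.133 + 2490×0.115 + 311×0.622 = 780.37 tonne/day.
All MgSO4 reports to n13, so n13 = 780.37/0.349 = 2236 tonne/day.
Total feed = 5061 tonne/day; overhead = 5061 − 2236 = 2825 tonne/day.

2825 tonne/day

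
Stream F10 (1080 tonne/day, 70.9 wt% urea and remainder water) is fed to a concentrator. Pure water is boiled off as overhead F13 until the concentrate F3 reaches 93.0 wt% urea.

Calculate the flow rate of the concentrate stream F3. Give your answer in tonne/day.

urea is conserved: 1080×0.709 = 765.72 tonne/day all reports to the concentrate.
Concentrate = 765.72/(target fraction) = 823.35 tonne/day.

823.4 tonne/day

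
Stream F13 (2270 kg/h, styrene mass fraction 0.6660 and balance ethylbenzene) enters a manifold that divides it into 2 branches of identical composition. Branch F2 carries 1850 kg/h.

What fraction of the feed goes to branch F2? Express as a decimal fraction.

0.815

Fraction to F2 = 1850/2270 = 0.8150.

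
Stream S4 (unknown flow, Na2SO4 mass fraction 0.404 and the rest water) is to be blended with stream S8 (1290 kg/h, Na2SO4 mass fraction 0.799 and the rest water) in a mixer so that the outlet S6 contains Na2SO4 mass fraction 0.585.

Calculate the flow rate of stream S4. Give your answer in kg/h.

1525 kg/h

Let S4 be the unknown flow. Total out = 1290 + S4.
Na2SO4 balance: 1030.7 + 0.404·S4 = 0.585·(1290 + S4)
(0.404 − 0.585)·S4 = 0.585×1290 − 1030.7 = -276.06
S4 = -276.06 / -0.181 = 1525.2 kg/h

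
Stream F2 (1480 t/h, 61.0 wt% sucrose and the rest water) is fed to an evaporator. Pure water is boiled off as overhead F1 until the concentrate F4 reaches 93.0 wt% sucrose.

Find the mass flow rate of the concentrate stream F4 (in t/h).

sucrose is conserved: 1480×0.610 = 902.8 t/h all reports to the concentrate.
Concentrate = 902.8/(target fraction) = 970.75 t/h.

970.8 t/h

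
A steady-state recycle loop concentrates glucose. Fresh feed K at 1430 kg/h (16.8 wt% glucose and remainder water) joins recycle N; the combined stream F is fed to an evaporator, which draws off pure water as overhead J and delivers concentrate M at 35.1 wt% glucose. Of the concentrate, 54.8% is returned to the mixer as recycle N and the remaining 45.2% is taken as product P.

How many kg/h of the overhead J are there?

745.6 kg/h

Overall glucose balance (none leaves overhead): glucose in fresh feed = glucose in product, i.e. 1430×0.168 = (1−0.548)·M·0.351.
M = 240.24/(0.351×0.452) = 1514.3 kg/h.
Recycle N = 0.548×1514.3 = 829.81 kg/h.
Combined feed F = 1430 + 829.81 = 2259.8 kg/h.
Overhead J = F − M = 2259.8 − 1514.3 = 745.56 kg/h.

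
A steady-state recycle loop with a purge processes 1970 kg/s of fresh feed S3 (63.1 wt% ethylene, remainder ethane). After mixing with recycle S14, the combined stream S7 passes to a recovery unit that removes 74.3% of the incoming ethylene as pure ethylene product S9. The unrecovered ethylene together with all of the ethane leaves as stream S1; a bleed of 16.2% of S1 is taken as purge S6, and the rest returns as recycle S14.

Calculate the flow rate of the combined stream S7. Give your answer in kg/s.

6071 kg/s

ethane enters only via S3 and leaves only via the purge: 1970×0.369 = 0.162×(ethane in S1), and the recovery unit passes all ethane, so ethane in S7 = ethane in S1 = 4487.2 kg/s.
ethylene in S7: m_A = 1970×0.631 + (1−0.162)·(1−0.743)·m_A, so m_A = 1243.1/0.7846 = 1584.3 kg/s.
S7 = 1584.3 + 4487.2 = 6071.5 kg/s.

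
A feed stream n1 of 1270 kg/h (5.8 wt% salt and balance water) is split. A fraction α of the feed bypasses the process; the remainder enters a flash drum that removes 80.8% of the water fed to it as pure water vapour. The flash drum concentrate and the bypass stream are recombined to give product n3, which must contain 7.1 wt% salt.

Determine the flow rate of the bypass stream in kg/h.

All 1270×0.058 = 73.66 kg/h of salt reaches n3, so n3 = 73.66/0.071 = 1037.5 kg/h and vapour = 232.54 kg/h.
The evaporator receives (1−α)·1270 of feed at 0.942 water and removes 0.808 of that water:
0.808×0.942×(1−α)×1270 = 232.54
(1−α) = 232.54/966.64 = 0.2406;  α = 0.7594.
Bypass flow = 0.7594×1270 = 964.49 kg/h.

964.5 kg/h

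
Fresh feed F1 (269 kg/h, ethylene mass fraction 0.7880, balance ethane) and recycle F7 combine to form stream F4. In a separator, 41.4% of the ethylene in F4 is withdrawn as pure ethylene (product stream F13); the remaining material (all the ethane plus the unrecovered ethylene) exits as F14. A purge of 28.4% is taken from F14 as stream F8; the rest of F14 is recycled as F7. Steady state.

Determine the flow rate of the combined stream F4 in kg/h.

ethane enters only via F1 and leaves only via the purge: 269×0.212 = 0.284×(ethane in F14), and the separator passes all ethane, so ethane in F4 = ethane in F14 = 200.8 kg/h.
ethylene in F4: m_A = 269×0.788 + (1−0.284)·(1−0.414)·m_A, so m_A = 211.97/0.5804 = 365.2 kg/h.
F4 = 365.2 + 200.8 = 566 kg/h.

566 kg/h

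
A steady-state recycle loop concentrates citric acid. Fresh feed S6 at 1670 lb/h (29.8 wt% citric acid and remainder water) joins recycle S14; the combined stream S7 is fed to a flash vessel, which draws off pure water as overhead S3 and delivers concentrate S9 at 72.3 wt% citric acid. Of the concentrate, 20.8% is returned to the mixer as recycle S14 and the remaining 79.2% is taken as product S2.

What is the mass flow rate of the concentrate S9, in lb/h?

869.1 lb/h

Overall citric acid balance (none leaves overhead): citric acid in fresh feed = citric acid in product, i.e. 1670×0.298 = (1−0.208)·S9·0.723.
S9 = 497.66/(0.723×0.792) = 869.1 lb/h.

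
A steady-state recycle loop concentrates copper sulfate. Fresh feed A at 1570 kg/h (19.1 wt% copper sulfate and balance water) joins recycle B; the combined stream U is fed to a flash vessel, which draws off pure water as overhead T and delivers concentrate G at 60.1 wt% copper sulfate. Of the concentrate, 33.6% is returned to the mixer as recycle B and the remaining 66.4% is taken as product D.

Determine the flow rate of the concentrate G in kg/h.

Overall copper sulfate balance (none leaves overhead): copper sulfate in fresh feed = copper sulfate in product, i.e. 1570×0.191 = (1−0.336)·G·0.601.
G = 299.87/(0.601×0.664) = 751.43 kg/h.

751.4 kg/h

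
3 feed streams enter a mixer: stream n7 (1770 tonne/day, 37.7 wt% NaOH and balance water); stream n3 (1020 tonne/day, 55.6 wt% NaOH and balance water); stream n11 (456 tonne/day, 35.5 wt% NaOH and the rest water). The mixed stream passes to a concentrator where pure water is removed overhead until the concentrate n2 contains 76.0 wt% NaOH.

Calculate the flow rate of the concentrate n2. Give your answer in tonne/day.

1837 tonne/day

NaOH entering = 1770×0.377 + 1020×0.556 + 456×0.355 = 1396.3 tonne/day.
All NaOH reports to n2, so n2 = 1396.3/0.760 = 1837.2 tonne/day.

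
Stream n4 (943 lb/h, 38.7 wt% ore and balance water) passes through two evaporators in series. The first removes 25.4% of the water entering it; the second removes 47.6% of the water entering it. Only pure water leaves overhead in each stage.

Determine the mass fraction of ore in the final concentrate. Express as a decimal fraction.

0.6176

water in feed = 943×0.613 = 578.06 lb/h.
After stage 1: water left = (1−0.254)×578.06 = 431.23; stream total = 796.17 lb/h.
After stage 2: water left = (1−0.476)×431.23 = 225.97; final concentrate = 590.91 lb/h.
ore fraction = 364.94/590.91 = 0.6176.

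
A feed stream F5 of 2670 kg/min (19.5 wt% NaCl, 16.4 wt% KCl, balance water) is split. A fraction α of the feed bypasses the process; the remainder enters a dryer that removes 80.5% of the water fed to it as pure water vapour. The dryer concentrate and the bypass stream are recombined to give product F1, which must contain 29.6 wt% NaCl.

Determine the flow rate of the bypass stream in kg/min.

904.4 kg/min

All 2670×0.195 = 520.65 kg/min of NaCl reaches F1, so F1 = 520.65/0.296 = 1759 kg/min and vapour = 911.05 kg/min.
The evaporator receives (1−α)·2670 of feed at 0.641 water and removes 0.805 of that water:
0.805×0.641×(1−α)×2670 = 911.05
(1−α) = 911.05/1377.7 = 0.6613;  α = 0.3387.
Bypass flow = 0.3387×2670 = 904.42 kg/min.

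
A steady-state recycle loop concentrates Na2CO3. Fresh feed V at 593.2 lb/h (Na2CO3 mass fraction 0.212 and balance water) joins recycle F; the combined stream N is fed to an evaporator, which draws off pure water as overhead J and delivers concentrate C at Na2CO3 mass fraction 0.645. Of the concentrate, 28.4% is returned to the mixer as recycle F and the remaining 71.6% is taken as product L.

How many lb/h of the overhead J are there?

Overall Na2CO3 balance (none leaves overhead): Na2CO3 in fresh feed = Na2CO3 in product, i.e. 593.2×0.212 = (1−0.284)·C·0.645.
C = 125.76/(0.645×0.716) = 272.31 lb/h.
Recycle F = 0.284×272.31 = 77.336 lb/h.
Combined feed N = 593.2 + 77.336 = 670.54 lb/h.
Overhead J = N − C = 670.54 − 272.31 = 398.23 lb/h.

398.2 lb/h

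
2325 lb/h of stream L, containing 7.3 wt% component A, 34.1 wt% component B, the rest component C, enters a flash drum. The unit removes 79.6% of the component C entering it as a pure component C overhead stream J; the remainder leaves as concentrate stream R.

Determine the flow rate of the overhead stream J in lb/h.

1085 lb/h

component C entering = 2325×0.586 = 1362.4 lb/h; overhead removed = 0.796×1362.4 = 1084.5 lb/h.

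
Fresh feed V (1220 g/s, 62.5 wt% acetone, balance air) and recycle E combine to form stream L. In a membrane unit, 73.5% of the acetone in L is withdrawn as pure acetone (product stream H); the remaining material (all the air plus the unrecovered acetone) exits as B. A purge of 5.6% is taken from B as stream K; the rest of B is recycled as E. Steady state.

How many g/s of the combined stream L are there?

9187 g/s

air enters only via V and leaves only via the purge: 1220×0.375 = 0.056×(air in B), and the membrane unit passes all air, so air in L = air in B = 8169.6 g/s.
acetone in L: m_A = 1220×0.625 + (1−0.056)·(1−0.735)·m_A, so m_A = 762.5/0.7498 = 1016.9 g/s.
L = 1016.9 + 8169.6 = 9186.5 g/s.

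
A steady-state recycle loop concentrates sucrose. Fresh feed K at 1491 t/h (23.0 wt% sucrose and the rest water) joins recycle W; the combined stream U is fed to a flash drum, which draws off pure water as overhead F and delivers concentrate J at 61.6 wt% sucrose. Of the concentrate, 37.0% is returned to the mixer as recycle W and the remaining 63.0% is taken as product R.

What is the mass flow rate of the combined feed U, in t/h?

Overall sucrose balance (none leaves overhead): sucrose in fresh feed = sucrose in product, i.e. 1491×0.230 = (1−0.370)·J·0.616.
J = 342.93/(0.616×0.630) = 883.66 t/h.
Recycle W = 0.370×883.66 = 326.95 t/h.
Combined feed U = 1491 + 326.95 = 1818 t/h.

1818 t/h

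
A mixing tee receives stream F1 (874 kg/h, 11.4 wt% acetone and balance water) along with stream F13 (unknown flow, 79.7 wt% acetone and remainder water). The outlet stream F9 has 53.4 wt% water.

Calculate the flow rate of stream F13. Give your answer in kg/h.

Let F13 be the unknown flow. Total out = 874 + F13.
water balance: 774.36 + 0.203·F13 = 0.534·(874 + F13)
(0.203 − 0.534)·F13 = 0.534×874 − 774.36 = -307.65
F13 = -307.65 / -0.331 = 929.45 kg/h

929.5 kg/h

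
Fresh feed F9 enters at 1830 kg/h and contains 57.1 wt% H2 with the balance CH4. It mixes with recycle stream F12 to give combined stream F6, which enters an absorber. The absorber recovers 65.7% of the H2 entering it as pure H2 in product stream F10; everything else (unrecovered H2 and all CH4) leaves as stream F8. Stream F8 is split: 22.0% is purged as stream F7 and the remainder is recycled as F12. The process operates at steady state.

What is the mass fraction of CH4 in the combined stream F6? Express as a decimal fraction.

CH4 enters only via F9 and leaves only via the purge: 1830×0.429 = 0.220×(CH4 in F8), and the absorber passes all CH4, so CH4 in F6 = CH4 in F8 = 3568.5 kg/h.
H2 in F6: m_A = 1830×0.571 + (1−0.220)·(1−0.657)·m_A, so m_A = 1044.9/0.7325 = 1426.6 kg/h.
F6 = 1426.6 + 3568.5 = 4995.1 kg/h.
CH4 fraction in F6 = 3568.5/4995.1 = 0.714.

0.714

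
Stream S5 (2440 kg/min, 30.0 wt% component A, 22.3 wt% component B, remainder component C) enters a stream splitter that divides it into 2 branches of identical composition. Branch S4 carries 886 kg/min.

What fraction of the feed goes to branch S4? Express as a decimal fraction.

0.363

Fraction to S4 = 886/2440 = 0.3631.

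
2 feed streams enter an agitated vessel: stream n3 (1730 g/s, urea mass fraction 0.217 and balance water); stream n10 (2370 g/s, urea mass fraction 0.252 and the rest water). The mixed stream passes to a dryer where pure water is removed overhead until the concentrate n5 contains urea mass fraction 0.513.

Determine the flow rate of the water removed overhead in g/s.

2204 g/s

urea entering = 1730×0.217 + 2370×0.252 = 972.65 g/s.
All urea reports to n5, so n5 = 972.65/0.513 = 1896 g/s.
Total feed = 4100 g/s; overhead = 4100 − 1896 = 2204 g/s.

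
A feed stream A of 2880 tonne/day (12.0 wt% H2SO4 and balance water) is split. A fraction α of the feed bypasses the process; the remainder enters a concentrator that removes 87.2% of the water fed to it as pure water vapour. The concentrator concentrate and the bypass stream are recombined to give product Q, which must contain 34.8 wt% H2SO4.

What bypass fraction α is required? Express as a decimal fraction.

All 2880×0.120 = 345.6 tonne/day of H2SO4 reaches Q, so Q = 345.6/0.348 = 993.1 tonne/day and vapour = 1886.9 tonne/day.
The evaporator receives (1−α)·2880 of feed at 0.880 water and removes 0.872 of that water:
0.872×0.880×(1−α)×2880 = 1886.9
(1−α) = 1886.9/2210 = 0.8538;  α = 0.1462.

0.146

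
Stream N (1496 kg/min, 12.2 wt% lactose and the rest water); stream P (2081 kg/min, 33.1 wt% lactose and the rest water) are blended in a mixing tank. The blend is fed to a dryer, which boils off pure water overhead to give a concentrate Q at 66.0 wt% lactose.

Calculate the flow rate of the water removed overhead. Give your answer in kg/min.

lactose entering = 1496×0.122 + 2081×0.331 = 871.32 kg/min.
All lactose reports to Q, so Q = 871.32/0.660 = 1320.2 kg/min.
Total feed = 3577 kg/min; overhead = 3577 − 1320.2 = 2256.8 kg/min.

2257 kg/min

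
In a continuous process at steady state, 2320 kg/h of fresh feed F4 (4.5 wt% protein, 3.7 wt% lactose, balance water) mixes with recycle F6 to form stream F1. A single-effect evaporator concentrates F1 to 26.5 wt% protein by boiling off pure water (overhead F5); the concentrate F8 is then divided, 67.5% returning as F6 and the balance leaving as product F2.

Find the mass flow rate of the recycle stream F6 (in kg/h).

818.2 kg/h

Overall protein balance (none leaves overhead): protein in fresh feed = protein in product, i.e. 2320×0.045 = (1−0.675)·F8·0.265.
F8 = 104.4/(0.265×0.325) = 1212.2 kg/h.
Recycle F6 = 0.675×1212.2 = 818.23 kg/h.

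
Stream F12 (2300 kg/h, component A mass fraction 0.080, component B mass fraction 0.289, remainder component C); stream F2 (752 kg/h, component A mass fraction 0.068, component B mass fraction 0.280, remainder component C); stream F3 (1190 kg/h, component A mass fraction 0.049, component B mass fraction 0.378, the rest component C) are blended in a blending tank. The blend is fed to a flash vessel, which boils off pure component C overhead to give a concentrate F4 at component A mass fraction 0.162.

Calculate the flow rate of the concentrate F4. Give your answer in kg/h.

component A entering = 2300×0.080 + 752×0.068 + 1190×0.049 = 293.45 kg/h.
All component A reports to F4, so F4 = 293.45/0.162 = 1811.4 kg/h.

1811 kg/h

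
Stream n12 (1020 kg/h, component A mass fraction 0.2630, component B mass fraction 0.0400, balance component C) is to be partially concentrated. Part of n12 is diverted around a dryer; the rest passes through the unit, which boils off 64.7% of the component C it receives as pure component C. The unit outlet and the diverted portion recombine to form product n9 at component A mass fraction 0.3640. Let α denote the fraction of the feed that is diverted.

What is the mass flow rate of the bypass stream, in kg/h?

392.4 kg/h

All 1020×0.263 = 268.26 kg/h of component A reaches n9, so n9 = 268.26/0.364 = 736.98 kg/h and vapour = 283.02 kg/h.
The evaporator receives (1−α)·1020 of feed at 0.697 component C and removes 0.647 of that component C:
0.647×0.697×(1−α)×1020 = 283.02
(1−α) = 283.02/459.98 = 0.6153;  α = 0.3847.
Bypass flow = 0.3847×1020 = 392.4 kg/h.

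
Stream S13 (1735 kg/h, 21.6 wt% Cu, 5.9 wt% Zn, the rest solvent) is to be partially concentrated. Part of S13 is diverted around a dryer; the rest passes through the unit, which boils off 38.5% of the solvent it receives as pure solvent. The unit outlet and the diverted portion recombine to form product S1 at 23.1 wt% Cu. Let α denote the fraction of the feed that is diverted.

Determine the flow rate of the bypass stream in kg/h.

1331 kg/h

All 1735×0.216 = 374.76 kg/h of Cu reaches S1, so S1 = 374.76/0.231 = 1622.3 kg/h and vapour = 112.66 kg/h.
The evaporator receives (1−α)·1735 of feed at 0.725 solvent and removes 0.385 of that solvent:
0.385×0.725×(1−α)×1735 = 112.66
(1−α) = 112.66/484.28 = 0.2326;  α = 0.7674.
Bypass flow = 0.7674×1735 = 1331.4 kg/h.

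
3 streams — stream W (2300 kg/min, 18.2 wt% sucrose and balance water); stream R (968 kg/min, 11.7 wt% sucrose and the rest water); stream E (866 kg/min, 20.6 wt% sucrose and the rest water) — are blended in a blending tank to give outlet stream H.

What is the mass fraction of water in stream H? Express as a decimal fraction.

Total flow out = 2300 + 968 + 866 = 4134 kg/min.
water in = 2300×0.818 + 968×0.883 + 866×0.794 = 3423.7 kg/min.
water mass fraction in H = 3423.7/4134 = 0.828.

0.828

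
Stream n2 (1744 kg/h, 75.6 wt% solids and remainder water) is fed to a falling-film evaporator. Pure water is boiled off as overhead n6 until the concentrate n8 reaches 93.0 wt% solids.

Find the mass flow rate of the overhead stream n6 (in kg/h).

326.3 kg/h

solids is conserved: 1744×0.756 = 1318.5 kg/h all reports to the concentrate.
Concentrate = 1318.5/(target fraction) = 1417.7 kg/h.
Overhead = 1744 − 1417.7 = 326.3 kg/h.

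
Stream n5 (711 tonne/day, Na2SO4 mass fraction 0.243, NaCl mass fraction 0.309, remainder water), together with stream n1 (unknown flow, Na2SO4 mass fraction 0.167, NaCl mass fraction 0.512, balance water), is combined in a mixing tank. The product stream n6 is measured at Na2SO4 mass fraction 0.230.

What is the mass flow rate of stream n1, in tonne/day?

Let n1 be the unknown flow. Total out = 711 + n1.
Na2SO4 balance: 172.77 + 0.167·n1 = 0.230·(711 + n1)
(0.167 − 0.230)·n1 = 0.230×711 − 172.77 = -9.243
n1 = -9.243 / -0.063 = 146.71 tonne/day

146.7 tonne/day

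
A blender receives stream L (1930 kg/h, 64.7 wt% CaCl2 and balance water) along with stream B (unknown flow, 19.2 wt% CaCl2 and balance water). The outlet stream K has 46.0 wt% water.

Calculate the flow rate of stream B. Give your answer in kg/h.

593.4 kg/h

Let B be the unknown flow. Total out = 1930 + B.
water balance: 681.29 + 0.808·B = 0.460·(1930 + B)
(0.808 − 0.460)·B = 0.460×1930 − 681.29 = 206.51
B = 206.51 / 0.348 = 593.42 kg/h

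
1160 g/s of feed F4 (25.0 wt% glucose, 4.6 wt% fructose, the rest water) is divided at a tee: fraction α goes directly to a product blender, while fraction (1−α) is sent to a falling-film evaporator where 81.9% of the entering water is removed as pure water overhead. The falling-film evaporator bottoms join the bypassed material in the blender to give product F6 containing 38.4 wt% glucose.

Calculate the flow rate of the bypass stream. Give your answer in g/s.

All 1160×0.250 = 290 g/s of glucose reaches F6, so F6 = 290/0.384 = 755.21 g/s and vapour = 404.79 g/s.
The evaporator receives (1−α)·1160 of feed at 0.704 water and removes 0.819 of that water:
0.819×0.704×(1−α)×1160 = 404.79
(1−α) = 404.79/668.83 = 0.6052;  α = 0.3948.
Bypass flow = 0.3948×1160 = 457.94 g/s.

457.9 g/s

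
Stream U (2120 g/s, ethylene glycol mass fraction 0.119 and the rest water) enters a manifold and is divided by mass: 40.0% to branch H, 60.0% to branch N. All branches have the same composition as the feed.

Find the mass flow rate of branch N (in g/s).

1272 g/s

Branch N flow = 0.600×2120 = 1272 g/s.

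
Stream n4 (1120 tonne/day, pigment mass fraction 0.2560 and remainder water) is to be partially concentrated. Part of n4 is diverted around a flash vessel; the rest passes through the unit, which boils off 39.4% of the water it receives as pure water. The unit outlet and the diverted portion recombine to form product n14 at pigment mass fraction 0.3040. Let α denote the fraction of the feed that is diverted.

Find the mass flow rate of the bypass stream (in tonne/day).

516.7 tonne/day

All 1120×0.256 = 286.72 tonne/day of pigment reaches n14, so n14 = 286.72/0.304 = 943.16 tonne/day and vapour = 176.84 tonne/day.
The evaporator receives (1−α)·1120 of feed at 0.744 water and removes 0.394 of that water:
0.394×0.744×(1−α)×1120 = 176.84
(1−α) = 176.84/328.31 = 0.5386;  α = 0.4614.
Bypass flow = 0.4614×1120 = 516.72 tonne/day.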